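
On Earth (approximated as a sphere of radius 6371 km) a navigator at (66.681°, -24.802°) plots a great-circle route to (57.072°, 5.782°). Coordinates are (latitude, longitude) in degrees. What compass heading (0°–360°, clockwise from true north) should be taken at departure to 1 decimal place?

With φ₁ = 1.1638, φ₂ = 0.9961, Δλ = 0.5338 rad, the forward-azimuth formula gives
θ = atan2( sin Δλ cos φ₂ , cos φ₁ sin φ₂ − sin φ₁ cos φ₂ cos Δλ ) = atan2(0.2766, -0.0975) = 109.42°.
So the initial bearing is 109.4°.

109.4°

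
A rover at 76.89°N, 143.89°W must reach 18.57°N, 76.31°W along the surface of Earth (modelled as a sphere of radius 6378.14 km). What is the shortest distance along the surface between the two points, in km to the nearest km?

In radians: φ₁ = 1.3420, φ₂ = 0.3241, Δλ = 67.580° = 1.1795 rad.
cos c = sin φ₁ sin φ₂ + cos φ₁ cos φ₂ cos Δλ = (0.9739)(0.3185) + (0.2268)(0.9479)(0.3814) = 0.39217,
so c = arccos(0.39217) = 1.16781 rad.
Distance = R·c = 6378.14 × 1.1678 ≈ 7448 km.

7448 km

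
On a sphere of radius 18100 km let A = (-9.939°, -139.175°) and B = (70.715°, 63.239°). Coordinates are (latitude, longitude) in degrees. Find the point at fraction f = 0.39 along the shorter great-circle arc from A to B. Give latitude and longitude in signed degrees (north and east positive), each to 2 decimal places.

35.43°, -146.37°

Central angle δ = 2.0529 rad. Interpolating on the sphere with fraction f = 0.39:
P = [sin((1−f)δ)·A + sin(fδ)·B] / sin δ = 1.0719·A + 0.8101·B in Cartesian coordinates,
giving P = (-0.6784, -0.4513, 0.5797), i.e. latitude 35.43°, longitude -146.37°.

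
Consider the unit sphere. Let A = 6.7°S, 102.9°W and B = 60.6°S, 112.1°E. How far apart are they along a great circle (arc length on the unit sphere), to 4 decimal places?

1.8731

In radians: φ₁ = -0.1169, φ₂ = -1.0577, Δλ = -145.000° = -2.5307 rad.
cos c = sin φ₁ sin φ₂ + cos φ₁ cos φ₂ cos Δλ = (-0.1167)(-0.8712) + (0.9932)(0.4909)(-0.8192) = -0.29773,
so c = arccos(-0.29773) = 1.87311 rad.
On the unit sphere the arc length equals the central angle: 1.8731.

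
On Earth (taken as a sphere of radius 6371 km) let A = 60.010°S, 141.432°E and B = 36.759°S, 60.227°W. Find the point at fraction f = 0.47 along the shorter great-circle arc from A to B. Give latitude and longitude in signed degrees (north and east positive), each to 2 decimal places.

-77.21°, -95.48°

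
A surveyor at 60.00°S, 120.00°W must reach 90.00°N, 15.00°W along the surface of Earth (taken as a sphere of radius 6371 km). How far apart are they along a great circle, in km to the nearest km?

16679 km

With latitudes φ₁ = -60.000°, φ₂ = 90.000° and longitude difference Δλ = 105.000°:
Haversine: a = sin²(Δφ/2) + cos φ₁ cos φ₂ sin²(Δλ/2) = 0.9330 + (0.5000)(0.0000)(0.6294) = 0.93301.
Central angle c = 2·arcsin(√a) = 2.61799 rad.
Distance = R·c = 6371 × 2.6180 ≈ 16679 km.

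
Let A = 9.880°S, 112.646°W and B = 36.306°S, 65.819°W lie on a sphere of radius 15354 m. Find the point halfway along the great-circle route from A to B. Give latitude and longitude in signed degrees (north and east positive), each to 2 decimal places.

-24.90°, -91.71°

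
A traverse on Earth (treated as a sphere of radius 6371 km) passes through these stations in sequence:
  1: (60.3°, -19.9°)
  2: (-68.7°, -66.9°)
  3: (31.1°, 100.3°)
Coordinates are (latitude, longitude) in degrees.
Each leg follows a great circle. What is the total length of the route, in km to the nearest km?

Leg 1→2: central angle 2.3275 rad, distance 14828.7 km.
Leg 2→3: central angle 2.4728 rad, distance 15754.1 km.
Total: 14828.7 + 15754.1 ≈ 30583 km.

30583 km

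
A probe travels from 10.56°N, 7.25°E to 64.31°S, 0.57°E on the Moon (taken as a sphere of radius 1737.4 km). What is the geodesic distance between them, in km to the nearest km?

2276 km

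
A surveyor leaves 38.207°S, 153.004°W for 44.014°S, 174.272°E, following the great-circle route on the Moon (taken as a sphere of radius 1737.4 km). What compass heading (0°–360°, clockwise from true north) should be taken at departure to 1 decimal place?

Δλ = -32.724° = -0.5711 rad.
y = sin Δλ · cos φ₂ = (-0.5406)(0.7192) = -0.3888
x = cos φ₁ sin φ₂ − sin φ₁ cos φ₂ cos Δλ = (0.7858)(-0.6948) − (-0.6185)(0.7192)(0.8413) = -0.1718
θ = atan2(y, x) = -113.84°; adding 360° gives 246.2°.

246.2°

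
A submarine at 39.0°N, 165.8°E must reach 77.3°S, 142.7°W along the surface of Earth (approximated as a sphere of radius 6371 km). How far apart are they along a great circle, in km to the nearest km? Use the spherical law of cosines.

Let φ₁ = 0.6807 rad, φ₂ = -1.3491 rad, and Δλ = 0.8988 rad.
cos c = sin φ₁ sin φ₂ + cos φ₁ cos φ₂ cos Δλ = (0.6293)(-0.9755) + (0.7771)(0.2198)(0.6225) = -0.50757,
so c = arccos(-0.50757) = 2.10315 rad.
Distance = R·c = 6371 × 2.1032 ≈ 13399 km.

13399 km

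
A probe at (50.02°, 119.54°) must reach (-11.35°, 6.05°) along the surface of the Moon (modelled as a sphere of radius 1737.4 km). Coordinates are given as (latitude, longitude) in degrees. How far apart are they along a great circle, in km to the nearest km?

In radians: φ₁ = 0.8730, φ₂ = -0.1981, Δλ = -113.490° = -1.9808 rad.
Haversine: a = sin²(Δφ/2) + cos φ₁ cos φ₂ sin²(Δλ/2) = 0.2604 + (0.6425)(0.9804)(0.6993) = 0.70095.
Central angle c = 2·arcsin(√a) = 1.98438 rad.
Distance = R·c = 1737.4 × 1.9844 ≈ 3448 km.

3448 km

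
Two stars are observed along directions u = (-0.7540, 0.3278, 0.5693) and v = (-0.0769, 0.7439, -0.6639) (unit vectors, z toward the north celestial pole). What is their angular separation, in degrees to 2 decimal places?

94.37°

u·v = -0.0761; |u| = 1.0000, |v| = 1.0000.
cos θ = (u·v)/(|u||v|) = -0.0761, so θ = 94.37°.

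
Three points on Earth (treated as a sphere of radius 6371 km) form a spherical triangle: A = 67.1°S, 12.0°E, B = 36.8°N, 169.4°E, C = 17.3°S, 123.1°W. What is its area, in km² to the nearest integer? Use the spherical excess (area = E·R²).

Side lengths (central angles): a = 1.4561, b = 1.5600, c = 2.5671 rad; semiperimeter s = 2.7916.
By l'Huilier's theorem, tan(E/4) = √[tan(s/2) tan((s−a)/2) tan((s−b)/2) tan((s−c)/2)], giving spherical excess E = 2.1514 rad.
Area = E·R² = 2.1514 × (6371)² ≈ 87322945 km².

87322945 km²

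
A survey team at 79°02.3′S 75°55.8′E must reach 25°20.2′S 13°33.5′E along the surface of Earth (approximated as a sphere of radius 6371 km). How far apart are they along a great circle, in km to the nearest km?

Let φ₁ = -1.3795 rad, φ₂ = -0.4422 rad, and Δλ = -1.0886 rad.
Haversine: a = sin²(Δφ/2) + cos φ₁ cos φ₂ sin²(Δλ/2) = 0.2040 + (0.1902)(0.9038)(0.2681) = 0.25009.
Central angle c = 2·arcsin(√a) = 1.04740 rad.
Distance = R·c = 6371 × 1.0474 ≈ 6673 km.

6673 km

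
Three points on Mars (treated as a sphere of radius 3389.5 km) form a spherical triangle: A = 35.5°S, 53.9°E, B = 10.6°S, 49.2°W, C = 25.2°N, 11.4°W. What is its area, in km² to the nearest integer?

Side lengths (central angles): a = 0.8964, b = 1.5102, c = 1.6454 rad; semiperimeter s = 2.0260.
By l'Huilier's theorem, tan(E/4) = √[tan(s/2) tan((s−a)/2) tan((s−b)/2) tan((s−c)/2)], giving spherical excess E = 0.8935 rad.
Area = E·R² = 0.8935 × (3389.5)² ≈ 10265378 km².

10265378 km²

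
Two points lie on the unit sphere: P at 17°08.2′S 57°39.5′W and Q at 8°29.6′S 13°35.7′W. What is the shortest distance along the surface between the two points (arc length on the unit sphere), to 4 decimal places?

Let φ₁ = -0.2991 rad, φ₂ = -0.1482 rad, and Δλ = 0.7691 rad.
Haversine: a = sin²(Δφ/2) + cos φ₁ cos φ₂ sin²(Δλ/2) = 0.0057 + (0.9556)(0.9890)(0.1407) = 0.13867.
Central angle c = 2·arcsin(√a) = 0.76316 rad.
On the unit sphere the arc length equals the central angle: 0.7632.

0.7632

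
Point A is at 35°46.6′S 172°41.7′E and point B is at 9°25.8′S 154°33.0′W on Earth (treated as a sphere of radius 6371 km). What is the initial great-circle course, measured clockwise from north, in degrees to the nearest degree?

With φ₁ = -0.6244, φ₂ = -0.1646, Δλ = 0.5717 rad, the forward-azimuth formula gives
θ = atan2( sin Δλ cos φ₂ , cos φ₁ sin φ₂ − sin φ₁ cos φ₂ cos Δλ ) = atan2(0.5337, 0.3521) = 56.59°.
So the initial bearing is 57°.

57°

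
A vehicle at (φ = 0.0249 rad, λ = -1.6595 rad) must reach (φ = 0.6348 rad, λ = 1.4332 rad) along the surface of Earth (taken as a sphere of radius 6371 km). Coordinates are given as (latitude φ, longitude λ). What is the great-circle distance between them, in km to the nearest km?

In radians: φ₁ = 0.0249, φ₂ = 0.6348, Δλ = 177.199° = 3.0927 rad.
cos c = sin φ₁ sin φ₂ + cos φ₁ cos φ₂ cos Δλ = (0.0249)(0.5930) + (0.9997)(0.8052)(-0.9988) = -0.78921,
so c = arccos(-0.78921) = 2.48032 rad.
Distance = R·c = 6371 × 2.4803 ≈ 15802 km.

15802 km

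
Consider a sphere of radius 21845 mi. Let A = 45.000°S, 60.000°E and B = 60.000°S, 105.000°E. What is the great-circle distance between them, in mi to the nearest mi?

11597 mi

In radians: φ₁ = -0.7854, φ₂ = -1.0472, Δλ = 45.000° = 0.7854 rad.
Haversine: a = sin²(Δφ/2) + cos φ₁ cos φ₂ sin²(Δλ/2) = 0.0170 + (0.7071)(0.5000)(0.1464) = 0.06881.
Central angle c = 2·arcsin(√a) = 0.53086 rad.
Distance = R·c = 21845 × 0.5309 ≈ 11597 mi.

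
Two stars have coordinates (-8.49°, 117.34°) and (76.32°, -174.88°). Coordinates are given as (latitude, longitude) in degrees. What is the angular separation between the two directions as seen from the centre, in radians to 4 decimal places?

Let φ₁ = -0.1482 rad, φ₂ = 1.3320 rad, and Δλ = 1.1830 rad.
cos c = sin φ₁ sin φ₂ + cos φ₁ cos φ₂ cos Δλ = (-0.1476)(0.9716) + (0.9890)(0.2365)(0.3782) = -0.05499,
so c = arccos(-0.05499) = 1.62582 rad.
So the angular separation is 1.6258 rad.

1.6258 rad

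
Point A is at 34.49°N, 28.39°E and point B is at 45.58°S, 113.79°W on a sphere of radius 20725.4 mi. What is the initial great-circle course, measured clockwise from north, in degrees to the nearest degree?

237°

Δλ = -142.180° = -2.4815 rad.
y = sin Δλ · cos φ₂ = (-0.6132)(0.6999) = -0.4292
x = cos φ₁ sin φ₂ − sin φ₁ cos φ₂ cos Δλ = (0.8242)(-0.7142) − (0.5663)(0.6999)(-0.7899) = -0.2756
θ = atan2(y, x) = -122.71°; adding 360° gives 237°.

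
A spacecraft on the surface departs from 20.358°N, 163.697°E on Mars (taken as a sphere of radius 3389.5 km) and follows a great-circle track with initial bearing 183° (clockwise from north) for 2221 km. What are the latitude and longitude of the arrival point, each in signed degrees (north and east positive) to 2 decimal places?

-17.14°, 161.78°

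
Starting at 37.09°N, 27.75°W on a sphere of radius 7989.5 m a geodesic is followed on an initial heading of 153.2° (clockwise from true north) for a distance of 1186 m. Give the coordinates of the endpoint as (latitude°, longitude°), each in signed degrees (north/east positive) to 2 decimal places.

Angular distance δ = d/R = 1186/7989.5 = 0.14844 rad; initial bearing θ = 2.6738 rad.
sin φ₂ = sin φ₁ cos δ + cos φ₁ sin δ cos θ = (0.6031)(0.9890) + (0.7977)(0.1479)(-0.8926) = 0.4911, so φ₂ = 29.41°.
Δλ = atan2(sin θ sin δ cos φ₁, cos δ − sin φ₁ sin φ₂) = atan2(0.0532, 0.6928) = 4.391°.
λ₂ = -27.750° + 4.391° = -23.36°.

29.41°, -23.36°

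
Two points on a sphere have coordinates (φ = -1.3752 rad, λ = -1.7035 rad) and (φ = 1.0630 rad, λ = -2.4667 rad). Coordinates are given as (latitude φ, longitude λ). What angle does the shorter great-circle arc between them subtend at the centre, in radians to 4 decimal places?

2.4798 rad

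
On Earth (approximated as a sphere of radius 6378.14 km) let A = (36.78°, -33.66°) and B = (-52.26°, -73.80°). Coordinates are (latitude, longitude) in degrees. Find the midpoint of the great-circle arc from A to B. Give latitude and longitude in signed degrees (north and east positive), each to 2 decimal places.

The central angle between A and B is δ = 1.6697 rad.
With f = 0.5, the slerp weights are sin((1−f)δ)/sin δ = 0.7448 and sin(fδ)/sin δ = 0.7448.
Weighted sum of the unit vectors: (0.7448)·(0.6667,-0.4439,0.5987) + (0.7448)·(0.1708,-0.5878,-0.7908) = (0.6237, -0.7684, -0.1430).
Converting back: φ = atan2(z, √(x²+y²)) = -8.22°, λ = atan2(y, x) = -50.93°.

-8.22°, -50.93°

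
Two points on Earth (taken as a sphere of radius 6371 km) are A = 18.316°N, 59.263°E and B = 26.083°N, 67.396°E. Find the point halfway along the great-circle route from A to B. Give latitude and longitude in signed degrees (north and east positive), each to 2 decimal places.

The central angle between A and B is δ = 0.1887 rad.
With f = 0.5, the slerp weights are sin((1−f)δ)/sin δ = 0.5022 and sin(fδ)/sin δ = 0.5022.
Weighted sum of the unit vectors: (0.5022)·(0.4852,0.8160,0.3143) + (0.5022)·(0.3452,0.8292,0.4397) = (0.4171, 0.8262, 0.3786).
Converting back: φ = atan2(z, √(x²+y²)) = 22.25°, λ = atan2(y, x) = 63.22°.

22.25°, 63.22°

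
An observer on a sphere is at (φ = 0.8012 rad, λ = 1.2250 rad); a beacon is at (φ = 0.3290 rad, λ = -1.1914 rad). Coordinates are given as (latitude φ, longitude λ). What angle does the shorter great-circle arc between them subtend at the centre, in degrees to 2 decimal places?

105.12°

With latitudes φ₁ = 45.905°, φ₂ = 18.850° and longitude difference Δλ = -138.450°:
Haversine: a = sin²(Δφ/2) + cos φ₁ cos φ₂ sin²(Δλ/2) = 0.0547 + (0.6958)(0.9464)(0.8742) = 0.63039.
Central angle c = 2·arcsin(√a) = 1.83462 rad.
So the angular separation is 105.12°.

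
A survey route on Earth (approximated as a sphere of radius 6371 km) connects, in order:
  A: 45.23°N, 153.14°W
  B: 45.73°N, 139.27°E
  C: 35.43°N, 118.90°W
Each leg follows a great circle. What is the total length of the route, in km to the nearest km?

13181 km

Leg A→B: central angle 0.8013 rad, distance 5105.1 km.
Leg B→C: central angle 1.2677 rad, distance 8076.4 km.
Total: 5105.1 + 8076.4 ≈ 13181 km.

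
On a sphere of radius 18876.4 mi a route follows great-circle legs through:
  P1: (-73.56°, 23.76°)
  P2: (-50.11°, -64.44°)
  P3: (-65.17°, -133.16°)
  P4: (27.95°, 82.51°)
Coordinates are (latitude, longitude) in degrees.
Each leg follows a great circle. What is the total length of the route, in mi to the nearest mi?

Leg P1→P2: central angle 0.7353 rad, distance 13880.4 mi.
Leg P2→P3: central angle 0.6533 rad, distance 12331.8 mi.
Leg P3→P4: central angle 2.3843 rad, distance 45007.7 mi.
Total: 13880.4 + 12331.8 + 45007.7 ≈ 71220 mi.

71220 mi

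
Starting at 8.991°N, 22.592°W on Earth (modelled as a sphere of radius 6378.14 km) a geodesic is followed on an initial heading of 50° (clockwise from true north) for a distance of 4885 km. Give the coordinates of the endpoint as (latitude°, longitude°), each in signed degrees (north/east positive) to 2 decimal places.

33.55°, 16.99°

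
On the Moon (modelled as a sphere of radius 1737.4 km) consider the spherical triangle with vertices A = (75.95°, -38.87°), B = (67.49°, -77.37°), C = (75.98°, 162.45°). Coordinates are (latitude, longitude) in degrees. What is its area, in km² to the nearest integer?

Side lengths (central angles): a = 0.5554, b = 0.4813, c = 0.2500 rad; semiperimeter s = 0.6434.
By l'Huilier's theorem, tan(E/4) = √[tan(s/2) tan((s−a)/2) tan((s−b)/2) tan((s−c)/2)], giving spherical excess E = 0.0616 rad.
Area = E·R² = 0.0616 × (1737.4)² ≈ 185958 km².

185958 km²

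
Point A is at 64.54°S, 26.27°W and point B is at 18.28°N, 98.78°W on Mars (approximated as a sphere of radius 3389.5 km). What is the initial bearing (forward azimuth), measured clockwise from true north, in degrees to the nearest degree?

Δλ = -72.510° = -1.2655 rad.
y = sin Δλ · cos φ₂ = (-0.9538)(0.9495) = -0.9056
x = cos φ₁ sin φ₂ − sin φ₁ cos φ₂ cos Δλ = (0.4299)(0.3137) − (-0.9029)(0.9495)(0.3005) = 0.3925
θ = atan2(y, x) = -66.57°; adding 360° gives 293°.

293°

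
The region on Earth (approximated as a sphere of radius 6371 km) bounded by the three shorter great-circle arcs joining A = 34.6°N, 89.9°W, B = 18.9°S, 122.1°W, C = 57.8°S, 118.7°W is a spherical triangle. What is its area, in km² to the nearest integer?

Side lengths (central angles): a = 0.6803, b = 1.6671, c = 1.0758 rad; semiperimeter s = 1.7116.
By l'Huilier's theorem, tan(E/4) = √[tan(s/2) tan((s−a)/2) tan((s−b)/2) tan((s−c)/2)], giving spherical excess E = 0.2762 rad.
Area = E·R² = 0.2762 × (6371)² ≈ 11210729 km².

11210729 km²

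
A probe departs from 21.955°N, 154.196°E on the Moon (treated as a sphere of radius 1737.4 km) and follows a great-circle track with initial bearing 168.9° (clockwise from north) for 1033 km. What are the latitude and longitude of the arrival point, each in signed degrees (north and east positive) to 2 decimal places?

-11.54°, 160.52°

Angular distance δ = d/R = 1033/1737.4 = 0.59457 rad; initial bearing θ = 2.9479 rad.
sin φ₂ = sin φ₁ cos δ + cos φ₁ sin δ cos θ = (0.3739)(0.8284) + (0.9275)(0.5601)(-0.9813) = -0.2001, so φ₂ = -11.54°.
Δλ = atan2(sin θ sin δ cos φ₁, cos δ − sin φ₁ sin φ₂) = atan2(0.1000, 0.9032) = 6.319°.
λ₂ = 154.196° + 6.319° = 160.52°.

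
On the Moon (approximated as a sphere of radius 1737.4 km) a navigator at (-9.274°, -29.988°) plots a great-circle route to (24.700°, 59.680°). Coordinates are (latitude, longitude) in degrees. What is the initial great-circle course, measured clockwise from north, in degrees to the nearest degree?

With φ₁ = -0.1619, φ₂ = 0.4311, Δλ = 1.5650 rad, the forward-azimuth formula gives
θ = atan2( sin Δλ cos φ₂ , cos φ₁ sin φ₂ − sin φ₁ cos φ₂ cos Δλ ) = atan2(0.9085, 0.4133) = 65.54°.
So the initial bearing is 66°.

66°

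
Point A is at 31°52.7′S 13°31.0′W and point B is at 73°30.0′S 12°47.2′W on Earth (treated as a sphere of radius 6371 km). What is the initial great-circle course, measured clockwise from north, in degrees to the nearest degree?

Δλ = 0.730° = 0.0127 rad.
y = sin Δλ · cos φ₂ = (0.0127)(0.2840) = 0.0036
x = cos φ₁ sin φ₂ − sin φ₁ cos φ₂ cos Δλ = (0.8492)(-0.9588) − (-0.5281)(0.2840)(0.9999) = -0.6642
θ = atan2(y, x) = 179.69°, so the bearing is 180°.

180°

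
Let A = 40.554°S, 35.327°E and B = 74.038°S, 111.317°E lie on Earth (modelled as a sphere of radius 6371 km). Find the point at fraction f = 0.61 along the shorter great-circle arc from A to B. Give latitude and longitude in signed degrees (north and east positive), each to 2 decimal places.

The central angle between A and B is δ = 0.8289 rad.
With f = 0.61, the slerp weights are sin((1−f)δ)/sin δ = 0.4309 and sin(fδ)/sin δ = 0.6570.
Weighted sum of the unit vectors: (0.4309)·(0.6199,0.4393,-0.6502) + (0.6570)·(-0.1000,0.2562,-0.9614) = (0.2014, 0.3576, -0.9119).
Converting back: φ = atan2(z, √(x²+y²)) = -65.77°, λ = atan2(y, x) = 60.61°.

-65.77°, 60.61°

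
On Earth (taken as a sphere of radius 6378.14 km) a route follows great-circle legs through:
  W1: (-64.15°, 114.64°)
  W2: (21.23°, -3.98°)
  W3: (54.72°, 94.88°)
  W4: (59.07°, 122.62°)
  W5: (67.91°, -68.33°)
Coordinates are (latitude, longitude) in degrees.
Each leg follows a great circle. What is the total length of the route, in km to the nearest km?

Leg W1→W2: central angle 2.1183 rad, distance 13510.8 km.
Leg W2→W3: central angle 1.3565 rad, distance 8651.8 km.
Leg W3→W4: central angle 0.2729 rad, distance 1740.4 km.
Leg W4→W5: central angle 0.9210 rad, distance 5874.0 km.
Total: 13510.8 + 8651.8 + 1740.4 + 5874.0 ≈ 29777 km.

29777 km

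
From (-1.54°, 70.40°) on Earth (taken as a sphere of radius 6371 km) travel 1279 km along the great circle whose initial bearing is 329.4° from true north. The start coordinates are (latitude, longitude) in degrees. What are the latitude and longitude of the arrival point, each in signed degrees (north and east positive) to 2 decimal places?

8.35°, 64.51°

Angular distance δ = d/R = 1279/6371 = 0.20075 rad; initial bearing θ = 5.7491 rad.
sin φ₂ = sin φ₁ cos δ + cos φ₁ sin δ cos θ = (-0.0269)(0.9799) + (0.9996)(0.1994)(0.8607) = 0.1452, so φ₂ = 8.35°.
Δλ = atan2(sin θ sin δ cos φ₁, cos δ − sin φ₁ sin φ₂) = atan2(-0.1015, 0.9838) = -5.889°.
λ₂ = 70.400° − 5.889° = 64.51°.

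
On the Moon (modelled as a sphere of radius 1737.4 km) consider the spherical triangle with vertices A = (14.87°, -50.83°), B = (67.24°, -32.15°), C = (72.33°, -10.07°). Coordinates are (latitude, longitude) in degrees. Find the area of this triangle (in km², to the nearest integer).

Side lengths (central angles): a = 0.1586, b = 1.0852, c = 0.9387 rad; semiperimeter s = 1.0913.
By l'Huilier's theorem, tan(E/4) = √[tan(s/2) tan((s−a)/2) tan((s−b)/2) tan((s−c)/2)], giving spherical excess E = 0.0336 rad.
Area = E·R² = 0.0336 × (1737.4)² ≈ 101475 km².

101475 km²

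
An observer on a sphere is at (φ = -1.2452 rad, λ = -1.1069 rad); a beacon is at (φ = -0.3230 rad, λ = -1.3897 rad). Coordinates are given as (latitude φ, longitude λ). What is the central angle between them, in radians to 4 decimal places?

0.9372 rad

Let φ₁ = -1.2452 rad, φ₂ = -0.3230 rad, and Δλ = -0.2828 rad.
cos c = sin φ₁ sin φ₂ + cos φ₁ cos φ₂ cos Δλ = (-0.9475)(-0.3174) + (0.3199)(0.9483)(0.9603) = 0.59202,
so c = arccos(0.59202) = 0.93723 rad.
So the angular separation is 0.9372 rad.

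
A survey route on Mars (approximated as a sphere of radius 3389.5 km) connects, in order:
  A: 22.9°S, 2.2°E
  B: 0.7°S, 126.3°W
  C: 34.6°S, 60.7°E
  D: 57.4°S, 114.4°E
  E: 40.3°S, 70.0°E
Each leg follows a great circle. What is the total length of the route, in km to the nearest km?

20348 km

Leg A→B: central angle 2.1757 rad, distance 7374.4 km.
Leg B→C: central angle 2.5150 rad, distance 8524.4 km.
Leg C→D: central angle 0.7363 rad, distance 2495.8 km.
Leg D→E: central angle 0.5763 rad, distance 1953.5 km.
Total: 7374.4 + 8524.4 + 2495.8 + 1953.5 ≈ 20348 km.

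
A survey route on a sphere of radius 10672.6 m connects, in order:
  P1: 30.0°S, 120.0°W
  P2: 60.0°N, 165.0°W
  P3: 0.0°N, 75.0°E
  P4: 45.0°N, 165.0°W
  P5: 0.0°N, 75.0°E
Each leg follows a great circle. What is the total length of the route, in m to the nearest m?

78825 m

Leg P1→P2: central angle 1.6980 rad, distance 18121.7 m.
Leg P2→P3: central angle 1.8235 rad, distance 19461.2 m.
Leg P3→P4: central angle 1.9322 rad, distance 20621.2 m.
Leg P4→P5: central angle 1.9322 rad, distance 20621.2 m.
Total: 18121.7 + 19461.2 + 20621.2 + 20621.2 ≈ 78825 m.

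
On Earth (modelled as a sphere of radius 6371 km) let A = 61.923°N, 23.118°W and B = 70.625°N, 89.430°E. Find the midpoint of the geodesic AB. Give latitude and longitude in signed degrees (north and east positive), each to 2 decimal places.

The central angle between A and B is δ = 0.6881 rad.
With f = 0.5, the slerp weights are sin((1−f)δ)/sin δ = 0.5311 and sin(fδ)/sin δ = 0.5311.
Weighted sum of the unit vectors: (0.5311)·(0.4329,-0.1848,0.8823) + (0.5311)·(0.0033,0.3317,0.9434) = (0.2317, 0.0780, 0.9697).
Converting back: φ = atan2(z, √(x²+y²)) = 75.85°, λ = atan2(y, x) = 18.62°.

75.85°, 18.62°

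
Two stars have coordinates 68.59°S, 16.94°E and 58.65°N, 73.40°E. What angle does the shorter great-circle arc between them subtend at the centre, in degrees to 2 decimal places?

133.64°

Let φ₁ = -1.1971 rad, φ₂ = 1.0236 rad, and Δλ = 0.9854 rad.
Haversine: a = sin²(Δφ/2) + cos φ₁ cos φ₂ sin²(Δλ/2) = 0.8026 + (0.3650)(0.5203)(0.2237) = 0.84507.
Central angle c = 2·arcsin(√a) = 2.33248 rad.
So the angular separation is 133.64°.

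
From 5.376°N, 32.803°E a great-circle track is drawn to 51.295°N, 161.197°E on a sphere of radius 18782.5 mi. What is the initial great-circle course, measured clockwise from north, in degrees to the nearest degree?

31°

Δλ = 128.394° = 2.2409 rad.
y = sin Δλ · cos φ₂ = (0.7838)(0.6253) = 0.4901
x = cos φ₁ sin φ₂ − sin φ₁ cos φ₂ cos Δλ = (0.9956)(0.7804) − (0.0937)(0.6253)(-0.6211) = 0.8133
θ = atan2(y, x) = 31.07°, so the bearing is 31°.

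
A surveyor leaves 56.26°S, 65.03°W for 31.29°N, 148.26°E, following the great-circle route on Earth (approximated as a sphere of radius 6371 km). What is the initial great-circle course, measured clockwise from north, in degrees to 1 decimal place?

236.9°

With φ₁ = -0.9819, φ₂ = 0.5461, Δλ = -2.5606 rad, the forward-azimuth formula gives
θ = atan2( sin Δλ cos φ₂ , cos φ₁ sin φ₂ − sin φ₁ cos φ₂ cos Δλ ) = atan2(-0.4690, -0.3055) = -123.08°.
Adding 360° brings this into [0°, 360°): 236.9°.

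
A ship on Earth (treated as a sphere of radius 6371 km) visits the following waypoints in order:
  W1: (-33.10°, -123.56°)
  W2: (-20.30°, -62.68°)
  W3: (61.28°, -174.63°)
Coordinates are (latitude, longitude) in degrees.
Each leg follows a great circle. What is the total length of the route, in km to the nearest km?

19274 km

Leg W1→W2: central angle 0.9621 rad, distance 6129.5 km.
Leg W2→W3: central angle 2.0632 rad, distance 13144.5 km.
Total: 6129.5 + 13144.5 ≈ 19274 km.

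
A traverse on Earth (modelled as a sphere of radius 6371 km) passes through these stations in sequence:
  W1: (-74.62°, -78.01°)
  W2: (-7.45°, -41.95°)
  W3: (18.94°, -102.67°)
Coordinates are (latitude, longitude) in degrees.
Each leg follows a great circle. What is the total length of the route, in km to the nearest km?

Leg W1→W2: central angle 1.2264 rad, distance 7813.5 km.
Leg W2→W3: central angle 1.1411 rad, distance 7269.9 km.
Total: 7813.5 + 7269.9 ≈ 15083 km.

15083 km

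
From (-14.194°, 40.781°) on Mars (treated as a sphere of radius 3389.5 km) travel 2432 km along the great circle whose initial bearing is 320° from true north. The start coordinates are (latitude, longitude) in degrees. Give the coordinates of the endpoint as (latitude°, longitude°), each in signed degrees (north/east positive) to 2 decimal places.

17.67°, 14.45°

Angular distance δ = d/R = 2432/3389.5 = 0.71751 rad; initial bearing θ = 5.5851 rad.
sin φ₂ = sin φ₁ cos δ + cos φ₁ sin δ cos θ = (-0.2452)(0.7534) + (0.9695)(0.6575)(0.7660) = 0.3036, so φ₂ = 17.67°.
Δλ = atan2(sin θ sin δ cos φ₁, cos δ − sin φ₁ sin φ₂) = atan2(-0.4097, 0.8279) = -26.332°.
λ₂ = 40.781° − 26.332° = 14.45°.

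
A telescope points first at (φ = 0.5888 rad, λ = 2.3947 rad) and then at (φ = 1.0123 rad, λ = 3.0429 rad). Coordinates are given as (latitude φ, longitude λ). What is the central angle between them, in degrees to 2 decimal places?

In radians: φ₁ = 0.5888, φ₂ = 1.0123, Δλ = 37.139° = 0.6482 rad.
cos c = sin φ₁ sin φ₂ + cos φ₁ cos φ₂ cos Δλ = (0.5554)(0.8481) + (0.8316)(0.5299)(0.7972) = 0.82227,
so c = arccos(0.82227) = 0.60540 rad.
So the angular separation is 34.69°.

34.69°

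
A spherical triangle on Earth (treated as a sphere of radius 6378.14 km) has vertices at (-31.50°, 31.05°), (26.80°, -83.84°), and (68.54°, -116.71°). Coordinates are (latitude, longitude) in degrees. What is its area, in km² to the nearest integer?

72077126 km²

Side lengths (central angles): a = 0.8039, b = 2.4190, c = 2.1602 rad; semiperimeter s = 2.6916.
By l'Huilier's theorem, tan(E/4) = √[tan(s/2) tan((s−a)/2) tan((s−b)/2) tan((s−c)/2)], giving spherical excess E = 1.7718 rad.
Area = E·R² = 1.7718 × (6378.14)² ≈ 72077126 km².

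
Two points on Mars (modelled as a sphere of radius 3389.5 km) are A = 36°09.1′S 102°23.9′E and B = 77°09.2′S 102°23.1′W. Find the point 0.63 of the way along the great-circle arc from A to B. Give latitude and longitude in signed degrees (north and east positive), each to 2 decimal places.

The central angle between A and B is δ = 1.1460 rad.
With f = 0.63, the slerp weights are sin((1−f)δ)/sin δ = 0.4516 and sin(fδ)/sin δ = 0.7253.
Weighted sum of the unit vectors: (0.4516)·(-0.1734,0.7886,-0.5899) + (0.7253)·(-0.0477,-0.2172,-0.9750) = (-0.1129, 0.1986, -0.9736).
Converting back: φ = atan2(z, √(x²+y²)) = -76.80°, λ = atan2(y, x) = 119.61°.

-76.80°, 119.61°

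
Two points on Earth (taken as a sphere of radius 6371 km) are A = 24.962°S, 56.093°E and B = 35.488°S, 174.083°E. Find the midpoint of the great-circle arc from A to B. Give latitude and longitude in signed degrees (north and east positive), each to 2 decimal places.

-48.41°, 109.99°

The central angle between A and B is δ = 1.6724 rad.
With f = 0.5, the slerp weights are sin((1−f)δ)/sin δ = 0.7460 and sin(fδ)/sin δ = 0.7460.
Weighted sum of the unit vectors: (0.7460)·(0.5057,0.7524,-0.4220) + (0.7460)·(-0.8099,0.0839,-0.5805) = (-0.2269, 0.6239, -0.7479).
Converting back: φ = atan2(z, √(x²+y²)) = -48.41°, λ = atan2(y, x) = 109.99°.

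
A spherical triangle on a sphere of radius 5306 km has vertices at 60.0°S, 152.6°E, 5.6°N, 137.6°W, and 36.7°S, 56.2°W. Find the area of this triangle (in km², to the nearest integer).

Side lengths (central angles): a = 1.5098, b = 1.4038, c = 1.4834 rad; semiperimeter s = 2.1984.
By l'Huilier's theorem, tan(E/4) = √[tan(s/2) tan((s−a)/2) tan((s−b)/2) tan((s−c)/2)], giving spherical excess E = 1.2824 rad.
Area = E·R² = 1.2824 × (5306)² ≈ 36104250 km².

36104250 km²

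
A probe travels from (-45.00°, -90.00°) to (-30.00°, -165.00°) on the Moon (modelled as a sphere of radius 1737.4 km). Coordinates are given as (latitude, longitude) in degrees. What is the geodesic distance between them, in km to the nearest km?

Let φ₁ = -0.7854 rad, φ₂ = -0.5236 rad, and Δλ = -1.3090 rad.
cos c = sin φ₁ sin φ₂ + cos φ₁ cos φ₂ cos Δλ = (-0.7071)(-0.5000) + (0.7071)(0.8660)(0.2588) = 0.51205,
so c = arccos(0.51205) = 1.03323 rad.
Distance = R·c = 1737.4 × 1.0332 ≈ 1795 km.

1795 km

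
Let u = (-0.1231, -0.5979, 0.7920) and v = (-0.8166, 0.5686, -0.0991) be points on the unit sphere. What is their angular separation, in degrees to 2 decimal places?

108.54°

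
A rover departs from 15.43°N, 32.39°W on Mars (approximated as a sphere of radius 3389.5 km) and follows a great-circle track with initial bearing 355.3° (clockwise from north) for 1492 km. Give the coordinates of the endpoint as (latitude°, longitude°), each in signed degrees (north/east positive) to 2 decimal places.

40.55°, -35.02°

Angular distance δ = d/R = 1492/3389.5 = 0.44018 rad; initial bearing θ = 6.2012 rad.
sin φ₂ = sin φ₁ cos δ + cos φ₁ sin δ cos θ = (0.2661)(0.9047) + (0.9640)(0.4261)(0.9966) = 0.6501, so φ₂ = 40.55°.
Δλ = atan2(sin θ sin δ cos φ₁, cos δ − sin φ₁ sin φ₂) = atan2(-0.0337, 0.7317) = -2.634°.
λ₂ = -32.390° − 2.634° = -35.02°.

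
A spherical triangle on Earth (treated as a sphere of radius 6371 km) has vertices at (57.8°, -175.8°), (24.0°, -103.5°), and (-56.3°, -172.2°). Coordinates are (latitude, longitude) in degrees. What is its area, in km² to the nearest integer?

57359487 km²

Side lengths (central angles): a = 1.7257, b = 1.9921, c = 1.0562 rad; semiperimeter s = 2.3870.
By l'Huilier's theorem, tan(E/4) = √[tan(s/2) tan((s−a)/2) tan((s−b)/2) tan((s−c)/2)], giving spherical excess E = 1.4132 rad.
Area = E·R² = 1.4132 × (6371)² ≈ 57359487 km².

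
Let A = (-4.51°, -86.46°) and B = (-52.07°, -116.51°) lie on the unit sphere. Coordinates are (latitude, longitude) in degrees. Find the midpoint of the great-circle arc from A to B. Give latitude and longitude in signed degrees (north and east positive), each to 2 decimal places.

-29.08°, -97.84°

The central angle between A and B is δ = 0.9367 rad.
With f = 0.5, the slerp weights are sin((1−f)δ)/sin δ = 0.5603 and sin(fδ)/sin δ = 0.5603.
Weighted sum of the unit vectors: (0.5603)·(0.0616,-0.9950,-0.0786) + (0.5603)·(-0.2744,-0.5501,-0.7888) = (-0.1193, -0.8658, -0.4860).
Converting back: φ = atan2(z, √(x²+y²)) = -29.08°, λ = atan2(y, x) = -97.84°.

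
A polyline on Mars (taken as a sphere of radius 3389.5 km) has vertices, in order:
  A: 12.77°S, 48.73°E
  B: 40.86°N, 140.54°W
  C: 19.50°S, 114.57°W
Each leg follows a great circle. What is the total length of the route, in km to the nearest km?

12764 km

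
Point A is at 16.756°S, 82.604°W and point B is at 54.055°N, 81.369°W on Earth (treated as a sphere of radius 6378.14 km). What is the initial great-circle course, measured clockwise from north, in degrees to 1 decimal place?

With φ₁ = -0.2924, φ₂ = 0.9434, Δλ = 0.0216 rad, the forward-azimuth formula gives
θ = atan2( sin Δλ cos φ₂ , cos φ₁ sin φ₂ − sin φ₁ cos φ₂ cos Δλ ) = atan2(0.0127, 0.9444) = 0.77°.
So the initial bearing is 0.8°.

0.8°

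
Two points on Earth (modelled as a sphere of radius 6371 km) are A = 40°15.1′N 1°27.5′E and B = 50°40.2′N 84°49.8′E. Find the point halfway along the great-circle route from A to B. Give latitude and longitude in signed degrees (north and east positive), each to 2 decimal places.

53.60°, 38.43°

Central angle δ = 0.9817 rad. Interpolating on the sphere with fraction f = 0.5:
P = [sin((1−f)δ)·A + sin(fδ)·B] / sin δ = 0.5669·A + 0.5669·B in Cartesian coordinates,
giving P = (0.4649, 0.3689, 0.8048), i.e. latitude 53.60°, longitude 38.43°.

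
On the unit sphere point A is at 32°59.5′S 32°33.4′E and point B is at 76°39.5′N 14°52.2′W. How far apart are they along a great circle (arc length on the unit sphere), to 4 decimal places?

1.9811

Let φ₁ = -0.5758 rad, φ₂ = 1.3379 rad, and Δλ = -0.8278 rad.
cos c = sin φ₁ sin φ₂ + cos φ₁ cos φ₂ cos Δλ = (-0.5445)(0.9730) + (0.8387)(0.2308)(0.6765) = -0.39888,
so c = arccos(-0.39888) = 1.98109 rad.
On the unit sphere the arc length equals the central angle: 1.9811.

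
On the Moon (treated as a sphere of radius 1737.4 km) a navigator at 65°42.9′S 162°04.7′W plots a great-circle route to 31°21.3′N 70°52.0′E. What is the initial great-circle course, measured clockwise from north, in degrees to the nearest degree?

249°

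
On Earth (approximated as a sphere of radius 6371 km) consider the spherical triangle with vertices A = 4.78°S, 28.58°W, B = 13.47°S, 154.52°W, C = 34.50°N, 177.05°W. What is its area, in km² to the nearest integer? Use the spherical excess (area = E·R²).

83596579 km²

Side lengths (central angles): a = 0.9168, b = 2.4147, c = 2.1524 rad; semiperimeter s = 2.7420.
By l'Huilier's theorem, tan(E/4) = √[tan(s/2) tan((s−a)/2) tan((s−b)/2) tan((s−c)/2)], giving spherical excess E = 2.0596 rad.
Area = E·R² = 2.0596 × (6371)² ≈ 83596579 km².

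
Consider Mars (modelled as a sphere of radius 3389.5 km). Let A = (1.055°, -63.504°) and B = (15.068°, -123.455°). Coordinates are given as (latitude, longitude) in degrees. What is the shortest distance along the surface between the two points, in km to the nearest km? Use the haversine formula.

3595 km

In radians: φ₁ = 0.0184, φ₂ = 0.2630, Δλ = -59.951° = -1.0463 rad.
Haversine: a = sin²(Δφ/2) + cos φ₁ cos φ₂ sin²(Δλ/2) = 0.0149 + (0.9998)(0.9656)(0.2496) = 0.25589.
Central angle c = 2·arcsin(√a) = 1.06074 rad.
Distance = R·c = 3389.5 × 1.0607 ≈ 3595 km.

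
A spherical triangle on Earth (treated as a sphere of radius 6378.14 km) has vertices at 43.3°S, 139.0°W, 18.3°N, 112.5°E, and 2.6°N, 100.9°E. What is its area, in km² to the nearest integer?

Side lengths (central angles): a = 0.3383, b = 1.9776, c = 2.0204 rad; semiperimeter s = 2.1682.
By l'Huilier's theorem, tan(E/4) = √[tan(s/2) tan((s−a)/2) tan((s−b)/2) tan((s−c)/2)], giving spherical excess E = 0.5242 rad.
Area = E·R² = 0.5242 × (6378.14)² ≈ 21323241 km².

21323241 km²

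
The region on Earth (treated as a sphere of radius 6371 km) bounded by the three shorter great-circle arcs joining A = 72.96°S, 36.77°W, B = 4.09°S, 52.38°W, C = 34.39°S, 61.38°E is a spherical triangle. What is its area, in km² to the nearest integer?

32360904 km²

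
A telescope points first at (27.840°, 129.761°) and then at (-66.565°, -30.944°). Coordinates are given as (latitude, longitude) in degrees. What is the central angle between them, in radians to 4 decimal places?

2.4347 rad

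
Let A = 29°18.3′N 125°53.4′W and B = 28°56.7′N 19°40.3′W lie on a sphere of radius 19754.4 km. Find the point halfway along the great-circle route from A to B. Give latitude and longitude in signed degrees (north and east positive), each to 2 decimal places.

The central angle between A and B is δ = 1.5470 rad.
With f = 0.5, the slerp weights are sin((1−f)δ)/sin δ = 0.6989 and sin(fδ)/sin δ = 0.6989.
Weighted sum of the unit vectors: (0.6989)·(-0.5112,-0.7065,0.4895) + (0.6989)·(0.8240,-0.2946,0.4840) = (0.2186, -0.6996, 0.6803).
Converting back: φ = atan2(z, √(x²+y²)) = 42.87°, λ = atan2(y, x) = -72.65°.

42.87°, -72.65°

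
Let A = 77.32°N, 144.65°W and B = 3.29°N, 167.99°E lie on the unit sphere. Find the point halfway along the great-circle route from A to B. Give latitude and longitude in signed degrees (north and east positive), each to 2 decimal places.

The central angle between A and B is δ = 1.3649 rad.
With f = 0.5, the slerp weights are sin((1−f)δ)/sin δ = 0.6443 and sin(fδ)/sin δ = 0.6443.
Weighted sum of the unit vectors: (0.6443)·(-0.1790,-0.1270,0.9756) + (0.6443)·(-0.9765,0.2077,0.0574) = (-0.7445, 0.0520, 0.6656).
Converting back: φ = atan2(z, √(x²+y²)) = 41.73°, λ = atan2(y, x) = 176.00°.

41.73°, 176.00°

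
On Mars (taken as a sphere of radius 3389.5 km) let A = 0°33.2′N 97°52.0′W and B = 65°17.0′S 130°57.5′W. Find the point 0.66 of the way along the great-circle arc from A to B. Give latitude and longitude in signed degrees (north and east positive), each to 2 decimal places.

-43.92°, -111.96°

Central angle δ = 1.2223 rad. Interpolating on the sphere with fraction f = 0.66:
P = [sin((1−f)δ)·A + sin(fδ)·B] / sin δ = 0.4295·A + 0.7682·B in Cartesian coordinates,
giving P = (-0.2693, -0.6680, -0.6937), i.e. latitude -43.92°, longitude -111.96°.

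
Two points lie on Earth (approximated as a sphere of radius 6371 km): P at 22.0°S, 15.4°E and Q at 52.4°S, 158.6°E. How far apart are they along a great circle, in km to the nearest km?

11007 km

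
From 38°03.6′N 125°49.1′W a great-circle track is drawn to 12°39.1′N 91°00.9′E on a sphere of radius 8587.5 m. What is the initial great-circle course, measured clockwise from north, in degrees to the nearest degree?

318°

With φ₁ = 0.6643, φ₂ = 0.2208, Δλ = -2.4987 rad, the forward-azimuth formula gives
θ = atan2( sin Δλ cos φ₂ , cos φ₁ sin φ₂ − sin φ₁ cos φ₂ cos Δλ ) = atan2(-0.5849, 0.6539) = -41.81°.
Adding 360° brings this into [0°, 360°): 318°.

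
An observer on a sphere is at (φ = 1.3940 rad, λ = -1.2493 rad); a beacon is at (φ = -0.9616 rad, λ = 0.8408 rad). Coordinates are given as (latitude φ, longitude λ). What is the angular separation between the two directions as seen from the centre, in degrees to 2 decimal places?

In radians: φ₁ = 1.3940, φ₂ = -0.9616, Δλ = 119.754° = 2.0901 rad.
cos c = sin φ₁ sin φ₂ + cos φ₁ cos φ₂ cos Δλ = (0.9844)(-0.8201) + (0.1759)(0.5722)(-0.4963) = -0.85727,
so c = arccos(-0.85727) = 2.60074 rad.
So the angular separation is 149.01°.

149.01°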